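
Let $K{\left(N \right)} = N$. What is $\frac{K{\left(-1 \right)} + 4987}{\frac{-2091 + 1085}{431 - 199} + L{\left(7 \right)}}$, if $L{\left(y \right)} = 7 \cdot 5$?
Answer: $\frac{578376}{3557} \approx 162.6$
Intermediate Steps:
$L{\left(y \right)} = 35$
$\frac{K{\left(-1 \right)} + 4987}{\frac{-2091 + 1085}{431 - 199} + L{\left(7 \right)}} = \frac{-1 + 4987}{\frac{-2091 + 1085}{431 - 199} + 35} = \frac{4986}{- \frac{1006}{232} + 35} = \frac{4986}{\left(-1006\right) \frac{1}{232} + 35} = \frac{4986}{- \frac{503}{116} + 35} = \frac{4986}{\frac{3557}{116}} = 4986 \cdot \frac{116}{3557} = \frac{578376}{3557}$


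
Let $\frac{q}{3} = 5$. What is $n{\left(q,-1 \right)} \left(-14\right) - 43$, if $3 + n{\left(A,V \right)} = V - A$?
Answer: $223$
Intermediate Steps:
$q = 15$ ($q = 3 \cdot 5 = 15$)
$n{\left(A,V \right)} = -3 + V - A$ ($n{\left(A,V \right)} = -3 - \left(A - V\right) = -3 + V - A$)
$n{\left(q,-1 \right)} \left(-14\right) - 43 = \left(-3 - 1 - 15\right) \left(-14\right) - 43 = \left(-19\right) \left(-14\right) - 43 = 266 - 43 = 223$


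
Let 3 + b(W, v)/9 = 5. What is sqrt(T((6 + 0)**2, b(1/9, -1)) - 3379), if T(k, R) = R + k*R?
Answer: I*sqrt(2713) ≈ 52.086*I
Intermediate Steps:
b(W, v) = 18 (b(W, v) = -27 + 9*5 = -27 + 45 = 18)
T(k, R) = R + R*k
sqrt(T((6 + 0)**2, b(1/9, -1)) - 3379) = sqrt(18*(1 + (6 + 0)**2) - 3379) = sqrt(18*(1 + 6**2) - 3379) = sqrt(18*(1 + 36) - 3379) = sqrt(18*37 - 3379) = sqrt(666 - 3379) = sqrt(-2713) = I*sqrt(2713)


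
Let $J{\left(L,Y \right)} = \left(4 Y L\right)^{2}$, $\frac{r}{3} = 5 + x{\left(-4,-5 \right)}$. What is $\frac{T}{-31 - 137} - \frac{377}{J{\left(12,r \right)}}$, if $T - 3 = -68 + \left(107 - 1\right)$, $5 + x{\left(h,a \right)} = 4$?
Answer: $- \frac{569423}{2322432} \approx -0.24518$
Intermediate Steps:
$x{\left(h,a \right)} = -1$ ($x{\left(h,a \right)} = -5 + 4 = -1$)
$r = 12$ ($r = 3 \left(5 - 1\right) = 3 \cdot 4 = 12$)
$T = 41$ ($T = 3 + \left(-68 + \left(107 - 1\right)\right) = 3 + \left(-68 + 106\right) = 3 + 38 = 41$)
$J{\left(L,Y \right)} = 16 L^{2} Y^{2}$ ($J{\left(L,Y \right)} = \left(4 L Y\right)^{2} = 16 L^{2} Y^{2}$)
$\frac{T}{-31 - 137} - \frac{377}{J{\left(12,r \right)}} = \frac{41}{-31 - 137} - \frac{377}{16 \cdot 12^{2} \cdot 12^{2}} = \frac{41}{-31 - 137} - \frac{377}{16 \cdot 144 \cdot 144} = \frac{41}{-168} - \frac{377}{331776} = 41 \left(- \frac{1}{168}\right) - \frac{377}{331776} = - \frac{41}{168} - \frac{377}{331776} = - \frac{569423}{2322432}$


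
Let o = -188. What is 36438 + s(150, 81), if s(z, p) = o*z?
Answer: 8238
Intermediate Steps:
s(z, p) = -188*z
36438 + s(150, 81) = 36438 - 188*150 = 36438 - 28200 = 8238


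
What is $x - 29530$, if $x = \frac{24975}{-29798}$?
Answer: $- \frac{879959915}{29798} \approx -29531.0$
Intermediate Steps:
$x = - \frac{24975}{29798}$ ($x = 24975 \left(- \frac{1}{29798}\right) = - \frac{24975}{29798} \approx -0.83814$)
$x - 29530 = - \frac{24975}{29798} - 29530 = - \frac{879959915}{29798}$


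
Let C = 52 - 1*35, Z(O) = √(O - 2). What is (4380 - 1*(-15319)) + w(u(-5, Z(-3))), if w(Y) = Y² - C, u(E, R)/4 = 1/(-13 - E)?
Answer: 78729/4 ≈ 19682.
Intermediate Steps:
Z(O) = √(-2 + O)
u(E, R) = 4/(-13 - E)
C = 17 (C = 52 - 35 = 17)
w(Y) = -17 + Y² (w(Y) = Y² - 1*17 = Y² - 17 = -17 + Y²)
(4380 - 1*(-15319)) + w(u(-5, Z(-3))) = (4380 - 1*(-15319)) + (-17 + (-4/(13 - 5))²) = (4380 + 15319) + (-17 + (-4/8)²) = 19699 + (-17 + (-4*⅛)²) = 19699 + (-17 + (-½)²) = 19699 + (-17 + ¼) = 19699 - 67/4 = 78729/4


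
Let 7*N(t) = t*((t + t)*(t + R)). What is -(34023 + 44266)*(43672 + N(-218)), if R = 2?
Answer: 1583368719896/7 ≈ 2.2620e+11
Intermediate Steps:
N(t) = 2*t²*(2 + t)/7 (N(t) = (t*((t + t)*(t + 2)))/7 = (t*((2*t)*(2 + t)))/7 = (t*(2*t*(2 + t)))/7 = (2*t²*(2 + t))/7 = 2*t²*(2 + t)/7)
-(34023 + 44266)*(43672 + N(-218)) = -(34023 + 44266)*(43672 + (2/7)*(-218)²*(2 - 218)) = -78289*(43672 + (2/7)*47524*(-216)) = -78289*(43672 - 20530368/7) = -78289*(-20224664)/7 = -1*(-1583368719896/7) = 1583368719896/7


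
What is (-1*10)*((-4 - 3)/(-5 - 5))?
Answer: -7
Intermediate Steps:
(-1*10)*((-4 - 3)/(-5 - 5)) = -(-70)/(-10) = -(-70)*(-1)/10 = -10*7/10 = -7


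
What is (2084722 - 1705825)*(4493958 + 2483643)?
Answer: 2643792086097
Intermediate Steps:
(2084722 - 1705825)*(4493958 + 2483643) = 378897*6977601 = 2643792086097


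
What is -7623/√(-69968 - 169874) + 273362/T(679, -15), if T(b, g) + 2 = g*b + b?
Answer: -136681/4754 + 7623*I*√239842/239842 ≈ -28.751 + 15.566*I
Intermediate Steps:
T(b, g) = -2 + b + b*g (T(b, g) = -2 + (g*b + b) = -2 + (b*g + b) = -2 + (b + b*g) = -2 + b + b*g)
-7623/√(-69968 - 169874) + 273362/T(679, -15) = -7623/√(-69968 - 169874) + 273362/(-2 + 679 + 679*(-15)) = -7623*(-I*√239842/239842) + 273362/(-2 + 679 - 10185) = -7623*(-I*√239842/239842) + 273362/(-9508) = -(-7623)*I*√239842/239842 + 273362*(-1/9508) = 7623*I*√239842/239842 - 136681/4754 = -136681/4754 + 7623*I*√239842/239842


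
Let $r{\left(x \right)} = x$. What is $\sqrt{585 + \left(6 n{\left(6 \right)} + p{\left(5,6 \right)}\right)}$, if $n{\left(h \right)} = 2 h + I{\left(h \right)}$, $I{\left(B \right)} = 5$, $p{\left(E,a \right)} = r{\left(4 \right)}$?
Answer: $\sqrt{691} \approx 26.287$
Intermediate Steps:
$p{\left(E,a \right)} = 4$
$n{\left(h \right)} = 5 + 2 h$ ($n{\left(h \right)} = 2 h + 5 = 5 + 2 h$)
$\sqrt{585 + \left(6 n{\left(6 \right)} + p{\left(5,6 \right)}\right)} = \sqrt{585 + \left(6 \left(5 + 2 \cdot 6\right) + 4\right)} = \sqrt{585 + \left(6 \left(5 + 12\right) + 4\right)} = \sqrt{585 + \left(6 \cdot 17 + 4\right)} = \sqrt{585 + \left(102 + 4\right)} = \sqrt{585 + 106} = \sqrt{691}$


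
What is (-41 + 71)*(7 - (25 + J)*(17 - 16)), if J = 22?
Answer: -1200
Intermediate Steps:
(-41 + 71)*(7 - (25 + J)*(17 - 16)) = (-41 + 71)*(7 - (25 + 22)*(17 - 16)) = 30*(7 - 47) = 30*(-40) = -1200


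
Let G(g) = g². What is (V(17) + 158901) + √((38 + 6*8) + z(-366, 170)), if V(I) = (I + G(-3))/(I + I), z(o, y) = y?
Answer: 2701602/17 ≈ 1.5892e+5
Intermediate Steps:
V(I) = (9 + I)/(2*I) (V(I) = (I + (-3)²)/(I + I) = (I + 9)/((2*I)) = (9 + I)*(1/(2*I)) = (9 + I)/(2*I))
(V(17) + 158901) + √((38 + 6*8) + z(-366, 170)) = ((½)*(9 + 17)/17 + 158901) + √((38 + 6*8) + 170) = ((½)*(1/17)*26 + 158901) + √((38 + 48) + 170) = (13/17 + 158901) + √(86 + 170) = 2701330/17 + √256 = 2701330/17 + 16 = 2701602/17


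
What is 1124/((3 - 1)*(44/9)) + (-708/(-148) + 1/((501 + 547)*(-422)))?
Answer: 21552682369/179998192 ≈ 119.74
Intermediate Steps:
1124/((3 - 1)*(44/9)) + (-708/(-148) + 1/((501 + 547)*(-422))) = 1124/(2*(44*(⅑))) + (-708*(-1/148) - 1/422/1048) = 1124/(2*(44/9)) + (177/37 + (1/1048)*(-1/422)) = 1124/(88/9) + (177/37 - 1/442256) = (9/88)*1124 + 78279275/16363472 = 2529/22 + 78279275/16363472 = 21552682369/179998192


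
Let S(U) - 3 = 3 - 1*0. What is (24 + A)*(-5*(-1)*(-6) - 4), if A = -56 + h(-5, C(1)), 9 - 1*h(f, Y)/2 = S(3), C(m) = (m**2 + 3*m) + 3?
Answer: 884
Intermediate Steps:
C(m) = 3 + m**2 + 3*m
S(U) = 6 (S(U) = 3 + (3 - 1*0) = 3 + (3 + 0) = 3 + 3 = 6)
h(f, Y) = 6 (h(f, Y) = 18 - 2*6 = 18 - 12 = 6)
A = -50 (A = -56 + 6 = -50)
(24 + A)*(-5*(-1)*(-6) - 4) = (24 - 50)*(-5*(-1)*(-6) - 4) = -26*(5*(-6) - 4) = -26*(-30 - 4) = -26*(-34) = 884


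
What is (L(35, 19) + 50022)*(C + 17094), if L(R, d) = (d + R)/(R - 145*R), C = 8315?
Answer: 355882443213/280 ≈ 1.2710e+9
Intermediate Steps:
L(R, d) = -(R + d)/(144*R) (L(R, d) = (R + d)/((-144*R)) = (R + d)*(-1/(144*R)) = -(R + d)/(144*R))
(L(35, 19) + 50022)*(C + 17094) = ((1/144)*(-1*35 - 1*19)/35 + 50022)*(8315 + 17094) = ((1/144)*(1/35)*(-35 - 19) + 50022)*25409 = ((1/144)*(1/35)*(-54) + 50022)*25409 = (-3/280 + 50022)*25409 = (14006157/280)*25409 = 355882443213/280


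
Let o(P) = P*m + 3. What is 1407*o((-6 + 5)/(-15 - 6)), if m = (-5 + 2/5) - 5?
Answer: 17889/5 ≈ 3577.8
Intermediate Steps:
m = -48/5 (m = (-5 + 2*(⅕)) - 5 = (-5 + ⅖) - 5 = -23/5 - 5 = -48/5 ≈ -9.6000)
o(P) = 3 - 48*P/5 (o(P) = P*(-48/5) + 3 = -48*P/5 + 3 = 3 - 48*P/5)
1407*o((-6 + 5)/(-15 - 6)) = 1407*(3 - 48*(-6 + 5)/(5*(-15 - 6))) = 1407*(3 - (-48)/(5*(-21))) = 1407*(3 - (-48)*(-1)/(5*21)) = 1407*(3 - 48/5*1/21) = 1407*(3 - 16/35) = 1407*(89/35) = 17889/5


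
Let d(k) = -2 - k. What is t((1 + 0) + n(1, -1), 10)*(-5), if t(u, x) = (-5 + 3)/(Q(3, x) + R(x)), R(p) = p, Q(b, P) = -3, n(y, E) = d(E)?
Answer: 10/7 ≈ 1.4286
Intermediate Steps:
n(y, E) = -2 - E
t(u, x) = -2/(-3 + x) (t(u, x) = (-5 + 3)/(-3 + x) = -2/(-3 + x))
t((1 + 0) + n(1, -1), 10)*(-5) = -2/(-3 + 10)*(-5) = -2/7*(-5) = 10/7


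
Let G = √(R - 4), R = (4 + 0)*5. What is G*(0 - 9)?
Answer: -36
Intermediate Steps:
R = 20 (R = 4*5 = 20)
G = 4 (G = √(20 - 4) = √16 = 4)
G*(0 - 9) = 4*(0 - 9) = 4*(-9) = -36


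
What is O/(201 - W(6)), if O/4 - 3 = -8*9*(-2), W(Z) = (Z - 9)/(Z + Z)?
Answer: 336/115 ≈ 2.9217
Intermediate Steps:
W(Z) = (-9 + Z)/(2*Z) (W(Z) = (-9 + Z)/((2*Z)) = (-9 + Z)*(1/(2*Z)) = (-9 + Z)/(2*Z))
O = 588 (O = 12 + 4*(-8*9*(-2)) = 12 + 4*(-72*(-2)) = 12 + 4*144 = 12 + 576 = 588)
O/(201 - W(6)) = 588/(201 - (-9 + 6)/(2*6)) = 588/(201 - (-3)/(2*6)) = 588/(201 - 1*(-1/4)) = 588/(201 + 1/4) = 588/(805/4) = 588*(4/805) = 336/115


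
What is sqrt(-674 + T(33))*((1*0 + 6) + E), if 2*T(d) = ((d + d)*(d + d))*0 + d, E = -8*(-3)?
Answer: 15*I*sqrt(2630) ≈ 769.25*I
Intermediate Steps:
E = 24
T(d) = d/2 (T(d) = (((d + d)*(d + d))*0 + d)/2 = (((2*d)*(2*d))*0 + d)/2 = ((4*d**2)*0 + d)/2 = (0 + d)/2 = d/2)
sqrt(-674 + T(33))*((1*0 + 6) + E) = sqrt(-674 + (1/2)*33)*((1*0 + 6) + 24) = sqrt(-674 + 33/2)*((0 + 6) + 24) = sqrt(-1315/2)*(6 + 24) = (I*sqrt(2630)/2)*30 = 15*I*sqrt(2630)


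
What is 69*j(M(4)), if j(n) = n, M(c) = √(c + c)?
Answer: 138*√2 ≈ 195.16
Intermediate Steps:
M(c) = √2*√c (M(c) = √(2*c) = √2*√c)
69*j(M(4)) = 69*(√2*√4) = 69*(√2*2) = 69*(2*√2) = 138*√2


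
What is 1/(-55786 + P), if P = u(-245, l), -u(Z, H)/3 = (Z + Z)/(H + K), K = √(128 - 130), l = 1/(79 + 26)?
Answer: (I - 105*√2)/(2*(49282*I + 2928765*√2)) ≈ -1.7922e-5 + 3.3396e-7*I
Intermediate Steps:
l = 1/105 ≈ 0.0095238
K = I*√2 (K = √(-2) = I*√2 ≈ 1.4142*I)
u(Z, H) = -6*Z/(H + I*√2) (u(Z, H) = -3*(Z + Z)/(H + I*√2) = -3*2*Z/(H + I*√2) = -6*Z/(H + I*√2))
P = 1470/(1/105 + I*√2) (P = -6*(-245)/(1/105 + I*√2) = 1470/(1/105 + I*√2) ≈ 6.9997 - 1039.4*I)
1/(-55786 + P) = 1/(-55786 + (154350/22051 - 16206750*I*√2/22051)) = 1/(-1229982736/22051 - 16206750*I*√2/22051)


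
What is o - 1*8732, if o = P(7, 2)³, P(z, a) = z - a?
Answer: -8607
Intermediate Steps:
o = 125 (o = (7 - 1*2)³ = (7 - 2)³ = 5³ = 125)
o - 1*8732 = 125 - 1*8732 = 125 - 8732 = -8607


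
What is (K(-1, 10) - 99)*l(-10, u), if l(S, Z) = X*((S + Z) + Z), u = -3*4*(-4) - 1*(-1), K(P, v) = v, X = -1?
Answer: 7832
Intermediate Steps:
u = 49 (u = -12*(-4) + 1 = 48 + 1 = 49)
l(S, Z) = -S - 2*Z (l(S, Z) = -((S + Z) + Z) = -(S + 2*Z) = -S - 2*Z)
(K(-1, 10) - 99)*l(-10, u) = (10 - 99)*(-1*(-10) - 2*49) = -89*(10 - 98) = -89*(-88) = 7832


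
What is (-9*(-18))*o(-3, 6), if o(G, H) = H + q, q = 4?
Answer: 1620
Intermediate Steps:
o(G, H) = 4 + H (o(G, H) = H + 4 = 4 + H)
(-9*(-18))*o(-3, 6) = (-9*(-18))*(4 + 6) = 162*10 = 1620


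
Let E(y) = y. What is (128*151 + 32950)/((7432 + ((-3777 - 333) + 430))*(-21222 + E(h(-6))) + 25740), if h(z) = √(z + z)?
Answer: -173386966113/264001393598486 - 8172794*I*√3/132000696799243 ≈ -0.00065676 - 1.0724e-7*I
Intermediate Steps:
h(z) = √2*√z (h(z) = √(2*z) = √2*√z)
(128*151 + 32950)/((7432 + ((-3777 - 333) + 430))*(-21222 + E(h(-6))) + 25740) = (128*151 + 32950)/((7432 + ((-3777 - 333) + 430))*(-21222 + √2*√(-6)) + 25740) = (19328 + 32950)/((7432 + (-4110 + 430))*(-21222 + √2*(I*√6)) + 25740) = 52278/((7432 - 3680)*(-21222 + 2*I*√3) + 25740) = 52278/(3752*(-21222 + 2*I*√3) + 25740) = 52278/((-79624944 + 7504*I*√3) + 25740) = 52278/(-79599204 + 7504*I*√3)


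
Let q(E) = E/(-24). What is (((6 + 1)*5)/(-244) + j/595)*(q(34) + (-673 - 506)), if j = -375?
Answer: 318216725/348432 ≈ 913.28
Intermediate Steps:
q(E) = -E/24 (q(E) = E*(-1/24) = -E/24)
(((6 + 1)*5)/(-244) + j/595)*(q(34) + (-673 - 506)) = (((6 + 1)*5)/(-244) - 375/595)*(-1/24*34 + (-673 - 506)) = ((7*5)*(-1/244) - 375*1/595)*(-17/12 - 1179) = (35*(-1/244) - 75/119)*(-14165/12) = (-35/244 - 75/119)*(-14165/12) = -22465/29036*(-14165/12) = 318216725/348432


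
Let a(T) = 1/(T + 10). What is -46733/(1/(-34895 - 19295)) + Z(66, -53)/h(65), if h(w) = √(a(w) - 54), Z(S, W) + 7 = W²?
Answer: 2532461270 - 14010*I*√12147/4049 ≈ 2.5325e+9 - 381.35*I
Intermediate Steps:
Z(S, W) = -7 + W²
a(T) = 1/(10 + T)
h(w) = √(-54 + 1/(10 + w)) (h(w) = √(1/(10 + w) - 54) = √(-54 + 1/(10 + w)))
-46733/(1/(-34895 - 19295)) + Z(66, -53)/h(65) = -46733/(1/(-34895 - 19295)) + (-7 + (-53)²)/(√((-539 - 54*65)/(10 + 65))) = -46733/(1/(-54190)) + (-7 + 2809)/(√((-539 - 3510)/75)) = -46733/(-1/54190) + 2802/(√((1/75)*(-4049))) = -46733*(-54190) + 2802/(√(-4049/75)) = 2532461270 + 2802/((I*√12147/15)) = 2532461270 + 2802*(-5*I*√12147/4049) = 2532461270 - 14010*I*√12147/4049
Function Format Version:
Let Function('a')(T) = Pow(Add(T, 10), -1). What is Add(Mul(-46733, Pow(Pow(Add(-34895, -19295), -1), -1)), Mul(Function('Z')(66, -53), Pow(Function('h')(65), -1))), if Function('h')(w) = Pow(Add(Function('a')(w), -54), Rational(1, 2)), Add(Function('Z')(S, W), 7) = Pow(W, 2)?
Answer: Add(2532461270, Mul(Rational(-14010, 4049), I, Pow(12147, Rational(1, 2)))) ≈ Add(2.5325e+9, Mul(-381.35, I))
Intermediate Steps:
Function('Z')(S, W) = Add(-7, Pow(W, 2))
Function('a')(T) = Pow(Add(10, T), -1)
Function('h')(w) = Pow(Add(-54, Pow(Add(10, w), -1)), Rational(1, 2)) (Function('h')(w) = Pow(Add(Pow(Add(10, w), -1), -54), Rational(1, 2)) = Pow(Add(-54, Pow(Add(10, w), -1)), Rational(1, 2)))
Add(Mul(-46733, Pow(Pow(Add(-34895, -19295), -1), -1)), Mul(Function('Z')(66, -53), Pow(Function('h')(65), -1))) = Add(Mul(-46733, Pow(Pow(Add(-34895, -19295), -1), -1)), Mul(Add(-7, Pow(-53, 2)), Pow(Pow(Mul(Pow(Add(10, 65), -1), Add(-539, Mul(-54, 65))), Rational(1, 2)), -1))) = Add(Mul(-46733, Pow(Pow(-54190, -1), -1)), Mul(Add(-7, 2809), Pow(Pow(Mul(Pow(75, -1), Add(-539, -3510)), Rational(1, 2)), -1))) = Add(Mul(-46733, Pow(Rational(-1, 54190), -1)), Mul(2802, Pow(Pow(Mul(Rational(1, 75), -4049), Rational(1, 2)), -1))) = Add(Mul(-46733, -54190), Mul(2802, Pow(Pow(Rational(-4049, 75), Rational(1, 2)), -1))) = Add(2532461270, Mul(2802, Pow(Mul(Rational(1, 15), I, Pow(12147, Rational(1, 2))), -1))) = Add(2532461270, Mul(2802, Mul(Rational(-5, 4049), I, Pow(12147, Rational(1, 2))))) = Add(2532461270, Mul(Rational(-14010, 4049), I, Pow(12147, Rational(1, 2))))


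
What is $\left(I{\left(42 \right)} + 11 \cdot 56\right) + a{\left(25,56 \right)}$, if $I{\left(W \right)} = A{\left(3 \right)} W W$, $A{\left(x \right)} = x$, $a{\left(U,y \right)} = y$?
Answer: $5964$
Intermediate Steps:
$I{\left(W \right)} = 3 W^{2}$ ($I{\left(W \right)} = 3 W W = 3 W^{2}$)
$\left(I{\left(42 \right)} + 11 \cdot 56\right) + a{\left(25,56 \right)} = \left(3 \cdot 42^{2} + 11 \cdot 56\right) + 56 = \left(3 \cdot 1764 + 616\right) + 56 = \left(5292 + 616\right) + 56 = 5908 + 56 = 5964$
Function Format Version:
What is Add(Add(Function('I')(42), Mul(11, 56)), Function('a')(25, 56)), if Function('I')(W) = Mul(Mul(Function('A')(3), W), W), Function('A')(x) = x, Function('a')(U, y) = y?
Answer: 5964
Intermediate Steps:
Function('I')(W) = Mul(3, Pow(W, 2)) (Function('I')(W) = Mul(Mul(3, W), W) = Mul(3, Pow(W, 2)))
Add(Add(Function('I')(42), Mul(11, 56)), Function('a')(25, 56)) = Add(Add(Mul(3, Pow(42, 2)), Mul(11, 56)), 56) = Add(Add(Mul(3, 1764), 616), 56) = Add(Add(5292, 616), 56) = Add(5908, 56) = 5964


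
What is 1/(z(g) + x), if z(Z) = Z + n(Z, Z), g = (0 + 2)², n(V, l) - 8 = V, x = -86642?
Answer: -1/86626 ≈ -1.1544e-5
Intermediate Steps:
n(V, l) = 8 + V
g = 4 (g = 2² = 4)
z(Z) = 8 + 2*Z (z(Z) = Z + (8 + Z) = 8 + 2*Z)
1/(z(g) + x) = 1/((8 + 2*4) - 86642) = 1/((8 + 8) - 86642) = 1/(16 - 86642) = 1/(-86626) = -1/86626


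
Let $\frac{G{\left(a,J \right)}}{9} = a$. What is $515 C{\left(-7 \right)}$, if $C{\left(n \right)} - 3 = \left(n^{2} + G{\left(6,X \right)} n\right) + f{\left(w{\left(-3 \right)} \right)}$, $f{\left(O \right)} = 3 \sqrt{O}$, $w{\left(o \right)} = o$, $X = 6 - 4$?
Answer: $-167890 + 1545 i \sqrt{3} \approx -1.6789 \cdot 10^{5} + 2676.0 i$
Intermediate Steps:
$X = 2$
$G{\left(a,J \right)} = 9 a$
$C{\left(n \right)} = 3 + n^{2} + 54 n + 3 i \sqrt{3}$ ($C{\left(n \right)} = 3 + \left(\left(n^{2} + 9 \cdot 6 n\right) + 3 \sqrt{-3}\right) = 3 + \left(\left(n^{2} + 54 n\right) + 3 i \sqrt{3}\right) = 3 + \left(n^{2} + 54 n + 3 i \sqrt{3}\right) = 3 + n^{2} + 54 n + 3 i \sqrt{3}$)
$515 C{\left(-7 \right)} = 515 \left(3 + \left(-7\right)^{2} + 54 \left(-7\right) + 3 i \sqrt{3}\right) = 515 \left(3 + 49 - 378 + 3 i \sqrt{3}\right) = 515 \left(-326 + 3 i \sqrt{3}\right) = -167890 + 1545 i \sqrt{3}$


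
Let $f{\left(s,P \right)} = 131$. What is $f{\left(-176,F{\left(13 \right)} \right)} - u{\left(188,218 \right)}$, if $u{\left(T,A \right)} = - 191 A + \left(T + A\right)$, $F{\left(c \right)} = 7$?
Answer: $41363$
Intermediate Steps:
$u{\left(T,A \right)} = T - 190 A$ ($u{\left(T,A \right)} = - 191 A + \left(A + T\right) = T - 190 A$)
$f{\left(-176,F{\left(13 \right)} \right)} - u{\left(188,218 \right)} = 131 - \left(188 - 41420\right) = 131 - -41232 = 131 + 41232 = 41363$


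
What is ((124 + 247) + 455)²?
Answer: 682276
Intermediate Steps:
((124 + 247) + 455)² = (371 + 455)² = 826² = 682276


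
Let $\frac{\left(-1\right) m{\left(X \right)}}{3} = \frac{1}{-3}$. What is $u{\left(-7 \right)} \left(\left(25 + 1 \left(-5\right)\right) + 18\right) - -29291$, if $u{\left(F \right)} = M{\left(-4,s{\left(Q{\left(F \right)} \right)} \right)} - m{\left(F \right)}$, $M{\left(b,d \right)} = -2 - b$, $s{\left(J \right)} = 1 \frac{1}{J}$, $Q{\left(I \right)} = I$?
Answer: $29329$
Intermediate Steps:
$m{\left(X \right)} = 1$ ($m{\left(X \right)} = - \frac{3}{-3} = \left(-3\right) \left(- \frac{1}{3}\right) = 1$)
$s{\left(J \right)} = \frac{1}{J}$
$u{\left(F \right)} = 1$ ($u{\left(F \right)} = \left(-2 - -4\right) - 1 = \left(-2 + 4\right) - 1 = 2 - 1 = 1$)
$u{\left(-7 \right)} \left(\left(25 + 1 \left(-5\right)\right) + 18\right) - -29291 = 1 \left(\left(25 + 1 \left(-5\right)\right) + 18\right) - -29291 = 1 \left(\left(25 - 5\right) + 18\right) + 29291 = 1 \left(20 + 18\right) + 29291 = 1 \cdot 38 + 29291 = 38 + 29291 = 29329$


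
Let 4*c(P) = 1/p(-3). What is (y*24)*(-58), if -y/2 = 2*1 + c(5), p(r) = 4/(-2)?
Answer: 5220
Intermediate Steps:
p(r) = -2 (p(r) = 4*(-½) = -2)
c(P) = -⅛ (c(P) = (¼)/(-2) = (¼)*(-½) = -⅛)
y = -15/4 (y = -2*(2*1 - ⅛) = -2*(2 - ⅛) = -2*15/8 = -15/4 ≈ -3.7500)
(y*24)*(-58) = -15/4*24*(-58) = -90*(-58) = 5220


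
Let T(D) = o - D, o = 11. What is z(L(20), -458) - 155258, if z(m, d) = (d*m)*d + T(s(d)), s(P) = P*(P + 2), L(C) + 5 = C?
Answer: 2782365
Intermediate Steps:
L(C) = -5 + C
s(P) = P*(2 + P)
T(D) = 11 - D
z(m, d) = 11 + m*d² - d*(2 + d) (z(m, d) = (d*m)*d + (11 - d*(2 + d)) = m*d² + (11 - d*(2 + d)) = 11 + m*d² - d*(2 + d))
z(L(20), -458) - 155258 = (11 + (-5 + 20)*(-458)² - 1*(-458)*(2 - 458)) - 155258 = (11 + 15*209764 - 1*(-458)*(-456)) - 155258 = (11 + 3146460 - 208848) - 155258 = 2937623 - 155258 = 2782365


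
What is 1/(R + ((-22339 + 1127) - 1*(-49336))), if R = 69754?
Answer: 1/97878 ≈ 1.0217e-5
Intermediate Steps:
1/(R + ((-22339 + 1127) - 1*(-49336))) = 1/(69754 + ((-22339 + 1127) - 1*(-49336))) = 1/(69754 + (-21212 + 49336)) = 1/(69754 + 28124) = 1/97878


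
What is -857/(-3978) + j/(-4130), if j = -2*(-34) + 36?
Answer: 1562849/8214570 ≈ 0.19025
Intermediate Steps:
j = 104 (j = 68 + 36 = 104)
-857/(-3978) + j/(-4130) = -857/(-3978) + 104/(-4130) = -857*(-1/3978) + 104*(-1/4130) = 857/3978 - 52/2065 = 1562849/8214570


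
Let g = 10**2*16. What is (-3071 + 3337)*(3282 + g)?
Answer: 1298612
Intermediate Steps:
g = 1600 (g = 100*16 = 1600)
(-3071 + 3337)*(3282 + g) = (-3071 + 3337)*(3282 + 1600) = 266*4882 = 1298612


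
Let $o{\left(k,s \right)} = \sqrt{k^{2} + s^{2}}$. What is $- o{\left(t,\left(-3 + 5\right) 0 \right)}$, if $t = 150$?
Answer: $-150$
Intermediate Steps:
$- o{\left(t,\left(-3 + 5\right) 0 \right)} = - \sqrt{150^{2} + \left(\left(-3 + 5\right) 0\right)^{2}} = - \sqrt{22500 + \left(2 \cdot 0\right)^{2}} = - \sqrt{22500 + 0^{2}} = - \sqrt{22500 + 0} = - \sqrt{22500} = \left(-1\right) 150 = -150$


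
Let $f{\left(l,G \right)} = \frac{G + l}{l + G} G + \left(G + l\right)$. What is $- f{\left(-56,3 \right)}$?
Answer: $50$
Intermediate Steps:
$f{\left(l,G \right)} = l + 2 G$ ($f{\left(l,G \right)} = \frac{G + l}{G + l} G + \left(G + l\right) = 1 G + \left(G + l\right) = G + \left(G + l\right) = l + 2 G$)
$- f{\left(-56,3 \right)} = - (-56 + 2 \cdot 3) = - (-56 + 6) = \left(-1\right) \left(-50\right) = 50$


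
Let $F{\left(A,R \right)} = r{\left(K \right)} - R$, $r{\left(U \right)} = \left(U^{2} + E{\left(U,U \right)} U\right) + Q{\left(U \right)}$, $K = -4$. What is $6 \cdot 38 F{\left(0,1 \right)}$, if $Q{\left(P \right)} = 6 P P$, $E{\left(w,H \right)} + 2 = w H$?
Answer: $12540$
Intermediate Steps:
$E{\left(w,H \right)} = -2 + H w$ ($E{\left(w,H \right)} = -2 + w H = -2 + H w$)
$Q{\left(P \right)} = 6 P^{2}$
$r{\left(U \right)} = 7 U^{2} + U \left(-2 + U^{2}\right)$ ($r{\left(U \right)} = \left(U^{2} + \left(-2 + U U\right) U\right) + 6 U^{2} = \left(U^{2} + \left(-2 + U^{2}\right) U\right) + 6 U^{2} = \left(U^{2} + U \left(-2 + U^{2}\right)\right) + 6 U^{2} = 7 U^{2} + U \left(-2 + U^{2}\right)$)
$F{\left(A,R \right)} = 56 - R$ ($F{\left(A,R \right)} = - 4 \left(-2 + \left(-4\right)^{2} + 7 \left(-4\right)\right) - R = - 4 \left(-2 + 16 - 28\right) - R = \left(-4\right) \left(-14\right) - R = 56 - R$)
$6 \cdot 38 F{\left(0,1 \right)} = 6 \cdot 38 \left(56 - 1\right) = 228 \left(56 - 1\right) = 228 \cdot 55 = 12540$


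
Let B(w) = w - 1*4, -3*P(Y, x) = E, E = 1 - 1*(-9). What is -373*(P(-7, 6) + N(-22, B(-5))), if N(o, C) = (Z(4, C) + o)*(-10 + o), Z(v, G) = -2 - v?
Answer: -998894/3 ≈ -3.3296e+5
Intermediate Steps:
E = 10 (E = 1 + 9 = 10)
P(Y, x) = -10/3 (P(Y, x) = -⅓*10 = -10/3)
B(w) = -4 + w (B(w) = w - 4 = -4 + w)
N(o, C) = (-10 + o)*(-6 + o) (N(o, C) = ((-2 - 1*4) + o)*(-10 + o) = ((-2 - 4) + o)*(-10 + o) = (-6 + o)*(-10 + o) = (-10 + o)*(-6 + o))
-373*(P(-7, 6) + N(-22, B(-5))) = -373*(-10/3 + (60 + (-22)² - 16*(-22))) = -373*(-10/3 + (60 + 484 + 352)) = -373*(-10/3 + 896) = -373*2678/3 = -998894/3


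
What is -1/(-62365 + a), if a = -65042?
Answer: 1/127407 ≈ 7.8489e-6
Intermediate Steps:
-1/(-62365 + a) = -1/(-62365 - 65042) = -1/(-127407) = -1*(-1/127407) = 1/127407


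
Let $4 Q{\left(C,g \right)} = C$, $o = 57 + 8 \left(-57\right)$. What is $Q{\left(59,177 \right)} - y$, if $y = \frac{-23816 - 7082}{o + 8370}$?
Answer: $\frac{593881}{31884} \approx 18.626$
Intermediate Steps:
$o = -399$ ($o = 57 - 456 = -399$)
$Q{\left(C,g \right)} = \frac{C}{4}$
$y = - \frac{30898}{7971}$ ($y = \frac{-23816 - 7082}{-399 + 8370} = - \frac{30898}{7971} \approx -3.8763$)
$Q{\left(59,177 \right)} - y = \frac{1}{4} \cdot 59 - - \frac{30898}{7971} = \frac{59}{4} + \frac{30898}{7971} = \frac{593881}{31884}$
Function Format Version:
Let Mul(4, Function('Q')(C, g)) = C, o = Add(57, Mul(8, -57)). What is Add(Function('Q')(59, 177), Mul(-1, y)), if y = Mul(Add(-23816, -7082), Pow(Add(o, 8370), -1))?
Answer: Rational(593881, 31884) ≈ 18.626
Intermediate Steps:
o = -399 (o = Add(57, -456) = -399)
Function('Q')(C, g) = Mul(Rational(1, 4), C)
y = Rational(-30898, 7971) (y = Mul(Add(-23816, -7082), Pow(Add(-399, 8370), -1)) = Mul(-30898, Pow(7971, -1)) = Mul(-30898, Rational(1, 7971)) = Rational(-30898, 7971) ≈ -3.8763)
Add(Function('Q')(59, 177), Mul(-1, y)) = Add(Mul(Rational(1, 4), 59), Mul(-1, Rational(-30898, 7971))) = Add(Rational(59, 4), Rational(30898, 7971)) = Rational(593881, 31884)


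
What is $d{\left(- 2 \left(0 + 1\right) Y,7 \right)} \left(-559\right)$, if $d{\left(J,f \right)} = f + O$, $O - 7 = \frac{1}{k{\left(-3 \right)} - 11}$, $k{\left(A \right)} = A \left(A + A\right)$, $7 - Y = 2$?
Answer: $- \frac{55341}{7} \approx -7905.9$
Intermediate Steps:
$Y = 5$ ($Y = 7 - 2 = 5$)
$k{\left(A \right)} = 2 A^{2}$ ($k{\left(A \right)} = A 2 A = 2 A^{2}$)
$O = \frac{50}{7}$ ($O = 7 + \frac{1}{2 \left(-3\right)^{2} - 11} = 7 + \frac{1}{2 \cdot 9 - 11} = 7 + \frac{1}{18 - 11} = 7 + \frac{1}{7} = \frac{50}{7} \approx 7.1429$)
$d{\left(J,f \right)} = \frac{50}{7} + f$ ($d{\left(J,f \right)} = f + \frac{50}{7} = \frac{50}{7} + f$)
$d{\left(- 2 \left(0 + 1\right) Y,7 \right)} \left(-559\right) = \left(\frac{50}{7} + 7\right) \left(-559\right) = \frac{99}{7} \left(-559\right) = - \frac{55341}{7}$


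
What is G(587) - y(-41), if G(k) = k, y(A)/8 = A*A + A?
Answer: -12533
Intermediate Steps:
y(A) = 8*A + 8*A**2 (y(A) = 8*(A*A + A) = 8*(A**2 + A) = 8*(A + A**2) = 8*A + 8*A**2)
G(587) - y(-41) = 587 - 8*(-41)*(1 - 41) = 587 - 8*(-41)*(-40) = 587 - 1*13120 = 587 - 13120 = -12533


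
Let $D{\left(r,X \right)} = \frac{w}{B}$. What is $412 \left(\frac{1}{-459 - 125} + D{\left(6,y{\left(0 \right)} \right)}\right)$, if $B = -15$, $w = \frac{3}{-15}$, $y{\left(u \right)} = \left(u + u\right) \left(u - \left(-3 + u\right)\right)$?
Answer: $\frac{52427}{10950} \approx 4.7879$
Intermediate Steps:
$y{\left(u \right)} = 6 u$ ($y{\left(u \right)} = 2 u 3 = 6 u$)
$w = - \frac{1}{5}$ ($w = 3 \left(- \frac{1}{15}\right) = - \frac{1}{5} \approx -0.2$)
$D{\left(r,X \right)} = \frac{1}{75}$ ($D{\left(r,X \right)} = - \frac{1}{5 \left(-15\right)} = \left(- \frac{1}{5}\right) \left(- \frac{1}{15}\right) = \frac{1}{75}$)
$412 \left(\frac{1}{-459 - 125} + D{\left(6,y{\left(0 \right)} \right)}\right) = 412 \left(\frac{1}{-459 - 125} + \frac{1}{75}\right) = 412 \left(\frac{1}{-584} + \frac{1}{75}\right) = 412 \left(- \frac{1}{584} + \frac{1}{75}\right) = 412 \cdot \frac{509}{43800} = \frac{52427}{10950}$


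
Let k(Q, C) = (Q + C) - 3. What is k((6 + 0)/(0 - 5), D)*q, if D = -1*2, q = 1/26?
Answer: -31/130 ≈ -0.23846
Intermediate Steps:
q = 1/26 ≈ 0.038462
D = -2
k(Q, C) = -3 + C + Q (k(Q, C) = (C + Q) - 3 = -3 + C + Q)
k((6 + 0)/(0 - 5), D)*q = (-3 - 2 + (6 + 0)/(0 - 5))*(1/26) = (-3 - 2 + 6/(-5))*(1/26) = (-3 - 2 + 6*(-⅕))*(1/26) = (-3 - 2 - 6/5)*(1/26) = -31/5*1/26 = -31/130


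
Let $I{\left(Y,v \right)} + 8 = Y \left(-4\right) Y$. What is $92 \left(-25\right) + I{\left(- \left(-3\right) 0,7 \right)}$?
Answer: $-2308$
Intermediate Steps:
$I{\left(Y,v \right)} = -8 - 4 Y^{2}$ ($I{\left(Y,v \right)} = -8 + Y \left(-4\right) Y = -8 + - 4 Y Y = -8 - 4 Y^{2}$)
$92 \left(-25\right) + I{\left(- \left(-3\right) 0,7 \right)} = 92 \left(-25\right) - \left(8 + 4 \left(- \left(-3\right) 0\right)^{2}\right) = -2300 - \left(8 + 4 \left(\left(-1\right) 0\right)^{2}\right) = -2300 - \left(8 + 4 \cdot 0^{2}\right) = -2300 - 8 = -2308$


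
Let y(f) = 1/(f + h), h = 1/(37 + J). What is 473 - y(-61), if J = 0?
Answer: 1067125/2256 ≈ 473.02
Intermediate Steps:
h = 1/37 (h = 1/(37 + 0) = 1/37 ≈ 0.027027)
y(f) = 1/(1/37 + f) (y(f) = 1/(f + 1/37) = 1/(1/37 + f))
473 - y(-61) = 473 - 37/(1 + 37*(-61)) = 473 - 37/(1 - 2257) = 473 - 37/(-2256) = 473 - 37*(-1)/2256 = 473 - 1*(-37/2256) = 473 + 37/2256 = 1067125/2256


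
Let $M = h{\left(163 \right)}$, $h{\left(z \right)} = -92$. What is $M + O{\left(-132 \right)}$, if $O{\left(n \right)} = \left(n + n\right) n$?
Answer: $34756$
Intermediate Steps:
$O{\left(n \right)} = 2 n^{2}$ ($O{\left(n \right)} = 2 n n = 2 n^{2}$)
$M = -92$
$M + O{\left(-132 \right)} = -92 + 2 \left(-132\right)^{2} = -92 + 2 \cdot 17424 = -92 + 34848 = 34756$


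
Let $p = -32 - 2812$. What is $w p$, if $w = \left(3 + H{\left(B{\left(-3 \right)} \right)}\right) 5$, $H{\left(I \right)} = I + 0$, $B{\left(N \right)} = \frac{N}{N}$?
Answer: $-56880$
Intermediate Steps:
$B{\left(N \right)} = 1$
$p = -2844$ ($p = -32 - 2812 = -2844$)
$H{\left(I \right)} = I$
$w = 20$ ($w = \left(3 + 1\right) 5 = 4 \cdot 5 = 20$)
$w p = 20 \left(-2844\right) = -56880$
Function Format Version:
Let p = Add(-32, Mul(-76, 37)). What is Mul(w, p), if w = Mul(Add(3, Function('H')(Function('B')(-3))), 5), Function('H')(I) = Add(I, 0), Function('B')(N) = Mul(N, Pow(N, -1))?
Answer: -56880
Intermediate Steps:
Function('B')(N) = 1
p = -2844 (p = Add(-32, -2812) = -2844)
Function('H')(I) = I
w = 20 (w = Mul(Add(3, 1), 5) = Mul(4, 5) = 20)
Mul(w, p) = Mul(20, -2844) = -56880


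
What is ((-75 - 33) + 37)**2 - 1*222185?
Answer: -217144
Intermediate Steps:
((-75 - 33) + 37)**2 - 1*222185 = (-108 + 37)**2 - 222185 = (-71)**2 - 222185 = 5041 - 222185 = -217144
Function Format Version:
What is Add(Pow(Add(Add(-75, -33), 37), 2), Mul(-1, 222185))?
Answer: -217144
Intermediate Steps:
Add(Pow(Add(Add(-75, -33), 37), 2), Mul(-1, 222185)) = Add(Pow(Add(-108, 37), 2), -222185) = Add(Pow(-71, 2), -222185) = Add(5041, -222185) = -217144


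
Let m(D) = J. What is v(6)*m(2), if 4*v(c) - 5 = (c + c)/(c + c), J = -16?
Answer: -24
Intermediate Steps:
m(D) = -16
v(c) = 3/2 (v(c) = 5/4 + ((c + c)/(c + c))/4 = 5/4 + ((2*c)/((2*c)))/4 = 5/4 + ((2*c)*(1/(2*c)))/4 = 5/4 + (¼)*1 = 5/4 + ¼ = 3/2)
v(6)*m(2) = (3/2)*(-16) = -24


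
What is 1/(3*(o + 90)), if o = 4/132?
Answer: 11/2971 ≈ 0.0037025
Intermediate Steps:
o = 1/33 (o = 4*(1/132) = 1/33 ≈ 0.030303)
1/(3*(o + 90)) = 1/(3*(1/33 + 90)) = 1/(3*(2971/33)) = 1/(2971/11) = 11/2971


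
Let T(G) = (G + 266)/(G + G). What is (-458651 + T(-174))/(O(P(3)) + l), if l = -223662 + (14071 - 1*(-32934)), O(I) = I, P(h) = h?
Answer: 19951330/7684449 ≈ 2.5963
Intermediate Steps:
T(G) = (266 + G)/(2*G) (T(G) = (266 + G)/((2*G)) = (266 + G)*(1/(2*G)) = (266 + G)/(2*G))
l = -176657 (l = -223662 + (14071 + 32934) = -223662 + 47005 = -176657)
(-458651 + T(-174))/(O(P(3)) + l) = (-458651 + (½)*(266 - 174)/(-174))/(3 - 176657) = (-458651 + (½)*(-1/174)*92)/(-176654) = (-458651 - 23/87)*(-1/176654) = -39902660/87*(-1/176654) = 19951330/7684449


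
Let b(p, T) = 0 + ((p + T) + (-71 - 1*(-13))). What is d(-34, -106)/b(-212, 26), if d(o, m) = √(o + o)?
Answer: -I*√17/122 ≈ -0.033796*I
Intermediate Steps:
d(o, m) = √2*√o (d(o, m) = √(2*o) = √2*√o)
b(p, T) = -58 + T + p (b(p, T) = 0 + ((T + p) + (-71 + 13)) = 0 + ((T + p) - 58) = 0 + (-58 + T + p) = -58 + T + p)
d(-34, -106)/b(-212, 26) = (√2*√(-34))/(-58 + 26 - 212) = (√2*(I*√34))/(-244) = (2*I*√17)*(-1/244) = -I*√17/122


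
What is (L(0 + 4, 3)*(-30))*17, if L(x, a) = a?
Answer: -1530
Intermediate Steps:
(L(0 + 4, 3)*(-30))*17 = (3*(-30))*17 = -90*17 = -1530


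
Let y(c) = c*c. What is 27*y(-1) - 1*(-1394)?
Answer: 1421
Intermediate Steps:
y(c) = c²
27*y(-1) - 1*(-1394) = 27*(-1)² - 1*(-1394) = 27*1 + 1394 = 27 + 1394 = 1421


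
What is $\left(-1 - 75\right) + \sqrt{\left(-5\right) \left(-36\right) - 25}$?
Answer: $-76 + \sqrt{155} \approx -63.55$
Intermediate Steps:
$\left(-1 - 75\right) + \sqrt{\left(-5\right) \left(-36\right) - 25} = -76 + \sqrt{180 - 25} = -76 + \sqrt{155}$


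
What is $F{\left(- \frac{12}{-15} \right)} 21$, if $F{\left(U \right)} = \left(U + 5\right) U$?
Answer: $\frac{2436}{25} \approx 97.44$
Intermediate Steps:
$F{\left(U \right)} = U \left(5 + U\right)$ ($F{\left(U \right)} = \left(5 + U\right) U = U \left(5 + U\right)$)
$F{\left(- \frac{12}{-15} \right)} 21 = - \frac{12}{-15} \left(5 - \frac{12}{-15}\right) 21 = \left(-12\right) \left(- \frac{1}{15}\right) \left(5 - - \frac{4}{5}\right) 21 = \frac{4 \left(5 + \frac{4}{5}\right)}{5} \cdot 21 = \frac{4}{5} \cdot \frac{29}{5} \cdot 21 = \frac{116}{25} \cdot 21 = \frac{2436}{25}$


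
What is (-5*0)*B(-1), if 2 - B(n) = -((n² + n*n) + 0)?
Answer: 0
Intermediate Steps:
B(n) = 2 + 2*n² (B(n) = 2 - (-1)*((n² + n*n) + 0) = 2 - (-1)*((n² + n²) + 0) = 2 - (-1)*(2*n² + 0) = 2 - (-1)*2*n² = 2 - (-2)*n² = 2 + 2*n²)
(-5*0)*B(-1) = (-5*0)*(2 + 2*(-1)²) = 0*(2 + 2*1) = 0*(2 + 2) = 0*4 = 0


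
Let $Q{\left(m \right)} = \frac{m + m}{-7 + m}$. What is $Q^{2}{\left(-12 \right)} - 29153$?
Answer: $- \frac{10523657}{361} \approx -29151.0$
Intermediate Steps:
$Q{\left(m \right)} = \frac{2 m}{-7 + m}$
$Q^{2}{\left(-12 \right)} - 29153 = \left(2 \left(-12\right) \frac{1}{-7 - 12}\right)^{2} - 29153 = \left(2 \left(-12\right) \frac{1}{-19}\right)^{2} - 29153 = \left(2 \left(-12\right) \left(- \frac{1}{19}\right)\right)^{2} - 29153 = \left(\frac{24}{19}\right)^{2} - 29153 = \frac{576}{361} - 29153 = - \frac{10523657}{361}$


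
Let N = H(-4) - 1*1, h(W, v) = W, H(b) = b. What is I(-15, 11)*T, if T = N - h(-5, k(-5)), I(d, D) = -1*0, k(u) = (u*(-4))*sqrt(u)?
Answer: 0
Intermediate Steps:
k(u) = -4*u**(3/2) (k(u) = (-4*u)*sqrt(u) = -4*u**(3/2))
I(d, D) = 0
N = -5 (N = -4 - 1*1 = -4 - 1 = -5)
T = 0 (T = -5 - 1*(-5) = -5 + 5 = 0)
I(-15, 11)*T = 0*0 = 0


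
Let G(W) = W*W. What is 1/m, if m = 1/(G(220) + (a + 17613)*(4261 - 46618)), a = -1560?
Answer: -679908521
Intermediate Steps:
G(W) = W**2
m = -1/679908521 (m = 1/(220**2 + (-1560 + 17613)*(4261 - 46618)) = 1/(48400 + 16053*(-42357)) = 1/(48400 - 679956921) = 1/(-679908521) = -1/679908521 ≈ -1.4708e-9)
1/m = 1/(-1/679908521) = -679908521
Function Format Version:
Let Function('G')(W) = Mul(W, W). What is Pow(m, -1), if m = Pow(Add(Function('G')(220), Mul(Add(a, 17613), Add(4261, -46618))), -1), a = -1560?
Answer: -679908521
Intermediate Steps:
Function('G')(W) = Pow(W, 2)
m = Rational(-1, 679908521) (m = Pow(Add(Pow(220, 2), Mul(Add(-1560, 17613), Add(4261, -46618))), -1) = Pow(Add(48400, Mul(16053, -42357)), -1) = Pow(Add(48400, -679956921), -1) = Pow(-679908521, -1) = Rational(-1, 679908521) ≈ -1.4708e-9)
Pow(m, -1) = Pow(Rational(-1, 679908521), -1) = -679908521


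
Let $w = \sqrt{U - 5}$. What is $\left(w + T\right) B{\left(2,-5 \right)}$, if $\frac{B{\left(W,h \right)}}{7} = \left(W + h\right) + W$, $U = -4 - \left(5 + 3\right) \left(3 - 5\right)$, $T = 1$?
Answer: $-7 - 7 \sqrt{7} \approx -25.52$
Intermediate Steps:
$U = 12$ ($U = -4 - 8 \left(-2\right) = -4 - -16 = -4 + 16 = 12$)
$w = \sqrt{7}$ ($w = \sqrt{12 - 5} = \sqrt{7} \approx 2.6458$)
$B{\left(W,h \right)} = 7 h + 14 W$ ($B{\left(W,h \right)} = 7 \left(\left(W + h\right) + W\right) = 7 \left(h + 2 W\right) = 7 h + 14 W$)
$\left(w + T\right) B{\left(2,-5 \right)} = \left(\sqrt{7} + 1\right) \left(7 \left(-5\right) + 14 \cdot 2\right) = \left(1 + \sqrt{7}\right) \left(-35 + 28\right) = \left(1 + \sqrt{7}\right) \left(-7\right) = -7 - 7 \sqrt{7}$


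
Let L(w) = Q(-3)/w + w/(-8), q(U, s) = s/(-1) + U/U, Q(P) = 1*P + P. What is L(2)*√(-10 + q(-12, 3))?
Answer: -13*I*√3/2 ≈ -11.258*I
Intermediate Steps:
Q(P) = 2*P (Q(P) = P + P = 2*P)
q(U, s) = 1 - s (q(U, s) = s*(-1) + 1 = -s + 1 = 1 - s)
L(w) = -6/w - w/8 (L(w) = (2*(-3))/w + w/(-8) = -6/w + w*(-⅛) = -6/w - w/8)
L(2)*√(-10 + q(-12, 3)) = (-6/2 - ⅛*2)*√(-10 + (1 - 1*3)) = (-6*½ - ¼)*√(-10 + (1 - 3)) = (-3 - ¼)*√(-10 - 2) = -13*I*√3/2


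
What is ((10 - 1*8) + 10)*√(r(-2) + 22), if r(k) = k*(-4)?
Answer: 12*√30 ≈ 65.727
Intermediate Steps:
r(k) = -4*k
((10 - 1*8) + 10)*√(r(-2) + 22) = ((10 - 1*8) + 10)*√(-4*(-2) + 22) = ((10 - 8) + 10)*√(8 + 22) = (2 + 10)*√30 = 12*√30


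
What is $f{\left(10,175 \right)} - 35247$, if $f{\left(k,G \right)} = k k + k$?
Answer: $-35137$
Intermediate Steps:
$f{\left(k,G \right)} = k + k^{2}$ ($f{\left(k,G \right)} = k^{2} + k = k + k^{2}$)
$f{\left(10,175 \right)} - 35247 = 10 \left(1 + 10\right) - 35247 = 10 \cdot 11 - 35247 = 110 - 35247 = -35137$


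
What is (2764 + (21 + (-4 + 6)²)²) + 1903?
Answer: 5292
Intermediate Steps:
(2764 + (21 + (-4 + 6)²)²) + 1903 = (2764 + (21 + 2²)²) + 1903 = (2764 + (21 + 4)²) + 1903 = (2764 + 25²) + 1903 = (2764 + 625) + 1903 = 3389 + 1903 = 5292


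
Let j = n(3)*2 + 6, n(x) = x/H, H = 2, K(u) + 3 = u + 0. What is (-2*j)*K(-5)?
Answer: 144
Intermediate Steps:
K(u) = -3 + u (K(u) = -3 + (u + 0) = -3 + u)
n(x) = x/2
j = 9 (j = ((½)*3)*2 + 6 = (3/2)*2 + 6 = 3 + 6 = 9)
(-2*j)*K(-5) = (-2*9)*(-3 - 5) = -18*(-8) = 144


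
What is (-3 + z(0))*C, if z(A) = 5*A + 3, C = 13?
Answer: 0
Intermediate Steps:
z(A) = 3 + 5*A
(-3 + z(0))*C = (-3 + (3 + 5*0))*13 = (-3 + (3 + 0))*13 = (-3 + 3)*13 = 0*13 = 0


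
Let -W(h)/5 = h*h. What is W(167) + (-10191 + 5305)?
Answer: -144331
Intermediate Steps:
W(h) = -5*h**2 (W(h) = -5*h*h = -5*h**2)
W(167) + (-10191 + 5305) = -5*167**2 + (-10191 + 5305) = -5*27889 - 4886 = -139445 - 4886 = -144331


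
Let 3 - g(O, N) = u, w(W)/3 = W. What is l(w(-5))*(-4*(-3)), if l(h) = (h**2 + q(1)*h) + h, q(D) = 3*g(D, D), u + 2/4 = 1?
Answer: 1170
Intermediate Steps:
u = 1/2 (u = -1/2 + 1 = 1/2 ≈ 0.50000)
w(W) = 3*W
g(O, N) = 5/2 (g(O, N) = 3 - 1*1/2 = 3 - 1/2 = 5/2)
q(D) = 15/2 (q(D) = 3*(5/2) = 15/2)
l(h) = h**2 + 17*h/2 (l(h) = (h**2 + 15*h/2) + h = h**2 + 17*h/2)
l(w(-5))*(-4*(-3)) = ((3*(-5))*(17 + 2*(3*(-5)))/2)*(-4*(-3)) = ((1/2)*(-15)*(17 + 2*(-15)))*12 = ((1/2)*(-15)*(17 - 30))*12 = ((1/2)*(-15)*(-13))*12 = (195/2)*12 = 1170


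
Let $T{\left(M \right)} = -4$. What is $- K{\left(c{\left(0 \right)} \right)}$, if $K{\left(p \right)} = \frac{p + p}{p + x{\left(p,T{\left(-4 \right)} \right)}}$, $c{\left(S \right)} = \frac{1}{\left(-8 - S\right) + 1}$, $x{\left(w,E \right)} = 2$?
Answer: $\frac{2}{13} \approx 0.15385$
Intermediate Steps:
$c{\left(S \right)} = \frac{1}{-7 - S}$
$K{\left(p \right)} = \frac{2 p}{2 + p}$ ($K{\left(p \right)} = \frac{p + p}{p + 2} = \frac{2 p}{2 + p}$)
$- K{\left(c{\left(0 \right)} \right)} = - \frac{2 \left(- \frac{1}{7 + 0}\right)}{2 - \frac{1}{7 + 0}} = - \frac{2 \left(- \frac{1}{7}\right)}{2 - \frac{1}{7}} = - \frac{2 \left(\left(-1\right) \frac{1}{7}\right)}{2 - \frac{1}{7}} = - \frac{2 \left(-1\right)}{7 \left(2 - \frac{1}{7}\right)} = - \frac{2 \left(-1\right)}{7 \cdot \frac{13}{7}} = - \frac{2 \left(-1\right) 7}{7 \cdot 13} = \left(-1\right) \left(- \frac{2}{13}\right) = \frac{2}{13}$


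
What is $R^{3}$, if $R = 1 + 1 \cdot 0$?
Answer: $1$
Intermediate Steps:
$R = 1$ ($R = 1 + 0 = 1$)
$R^{3} = 1^{3} = 1$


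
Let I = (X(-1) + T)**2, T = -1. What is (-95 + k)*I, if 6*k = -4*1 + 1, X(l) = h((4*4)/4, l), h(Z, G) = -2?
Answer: -1719/2 ≈ -859.50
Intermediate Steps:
X(l) = -2
k = -1/2 (k = (-4*1 + 1)/6 = (-4 + 1)/6 = (1/6)*(-3) = -1/2 ≈ -0.50000)
I = 9 (I = (-2 - 1)**2 = (-3)**2 = 9)
(-95 + k)*I = (-95 - 1/2)*9 = -191/2*9 = -1719/2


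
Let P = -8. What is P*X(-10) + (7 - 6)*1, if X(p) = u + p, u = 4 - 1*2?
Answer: 65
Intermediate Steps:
u = 2 (u = 4 - 2 = 2)
X(p) = 2 + p
P*X(-10) + (7 - 6)*1 = -8*(2 - 10) + (7 - 6)*1 = -8*(-8) + 1*1 = 64 + 1 = 65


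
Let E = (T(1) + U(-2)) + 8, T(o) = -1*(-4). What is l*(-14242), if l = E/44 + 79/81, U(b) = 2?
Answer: -16413905/891 ≈ -18422.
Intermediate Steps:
T(o) = 4
E = 14 (E = (4 + 2) + 8 = 6 + 8 = 14)
l = 2305/1782 (l = 14/44 + 79/81 = 14*(1/44) + 79*(1/81) = 7/22 + 79/81 = 2305/1782 ≈ 1.2935)
l*(-14242) = (2305/1782)*(-14242) = -16413905/891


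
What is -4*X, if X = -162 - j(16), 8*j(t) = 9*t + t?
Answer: 728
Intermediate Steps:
j(t) = 5*t/4 (j(t) = (9*t + t)/8 = (10*t)/8 = 5*t/4)
X = -182 (X = -162 - 5*16/4 = -162 - 1*20 = -162 - 20 = -182)
-4*X = -4*(-182) = 728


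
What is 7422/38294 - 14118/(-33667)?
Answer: 395255583/644622049 ≈ 0.61316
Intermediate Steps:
7422/38294 - 14118/(-33667) = 7422*(1/38294) - 14118*(-1/33667) = 3711/19147 + 14118/33667 = 395255583/644622049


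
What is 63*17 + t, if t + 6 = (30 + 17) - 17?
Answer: 1095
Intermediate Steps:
t = 24 (t = -6 + ((30 + 17) - 17) = -6 + (47 - 17) = -6 + 30 = 24)
63*17 + t = 63*17 + 24 = 1071 + 24 = 1095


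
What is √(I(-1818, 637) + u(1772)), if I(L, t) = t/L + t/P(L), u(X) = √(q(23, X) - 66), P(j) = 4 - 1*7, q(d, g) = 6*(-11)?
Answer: √(-78105118 + 734472*I*√33)/606 ≈ 0.39376 + 14.589*I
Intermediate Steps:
q(d, g) = -66
P(j) = -3 (P(j) = 4 - 7 = -3)
u(X) = 2*I*√33 (u(X) = √(-66 - 66) = √(-132) = 2*I*√33)
I(L, t) = -t/3 + t/L (I(L, t) = t/L + t/(-3) = t/L + t*(-⅓) = t/L - t/3 = -t/3 + t/L)
√(I(-1818, 637) + u(1772)) = √((-⅓*637 + 637/(-1818)) + 2*I*√33) = √((-637/3 + 637*(-1/1818)) + 2*I*√33) = √((-637/3 - 637/1818) + 2*I*√33) = √(-386659/1818 + 2*I*√33)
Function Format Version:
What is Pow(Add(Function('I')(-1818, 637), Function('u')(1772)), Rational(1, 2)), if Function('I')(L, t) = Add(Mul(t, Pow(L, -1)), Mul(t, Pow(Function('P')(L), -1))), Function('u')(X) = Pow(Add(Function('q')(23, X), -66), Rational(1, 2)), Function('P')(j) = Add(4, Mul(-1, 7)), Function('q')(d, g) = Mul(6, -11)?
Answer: Mul(Rational(1, 606), Pow(Add(-78105118, Mul(734472, I, Pow(33, Rational(1, 2)))), Rational(1, 2))) ≈ Add(0.39376, Mul(14.589, I))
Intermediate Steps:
Function('q')(d, g) = -66
Function('P')(j) = -3 (Function('P')(j) = Add(4, -7) = -3)
Function('u')(X) = Mul(2, I, Pow(33, Rational(1, 2))) (Function('u')(X) = Pow(Add(-66, -66), Rational(1, 2)) = Pow(-132, Rational(1, 2)) = Mul(2, I, Pow(33, Rational(1, 2))))
Function('I')(L, t) = Add(Mul(Rational(-1, 3), t), Mul(t, Pow(L, -1))) (Function('I')(L, t) = Add(Mul(t, Pow(L, -1)), Mul(t, Pow(-3, -1))) = Add(Mul(t, Pow(L, -1)), Mul(t, Rational(-1, 3))) = Add(Mul(t, Pow(L, -1)), Mul(Rational(-1, 3), t)) = Add(Mul(Rational(-1, 3), t), Mul(t, Pow(L, -1))))
Pow(Add(Function('I')(-1818, 637), Function('u')(1772)), Rational(1, 2)) = Pow(Add(Add(Mul(Rational(-1, 3), 637), Mul(637, Pow(-1818, -1))), Mul(2, I, Pow(33, Rational(1, 2)))), Rational(1, 2)) = Pow(Add(Add(Rational(-637, 3), Mul(637, Rational(-1, 1818))), Mul(2, I, Pow(33, Rational(1, 2)))), Rational(1, 2)) = Pow(Add(Add(Rational(-637, 3), Rational(-637, 1818)), Mul(2, I, Pow(33, Rational(1, 2)))), Rational(1, 2)) = Pow(Add(Rational(-386659, 1818), Mul(2, I, Pow(33, Rational(1, 2)))), Rational(1, 2))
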